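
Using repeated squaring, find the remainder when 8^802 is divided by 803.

592

8^1 ≡ 8 (mod 803)
8^2 ≡ 8^2 = 64 ≡ 64 (mod 803)
8^4 ≡ 64^2 = 4096 ≡ 81 (mod 803)
8^8 ≡ 81^2 = 6561 ≡ 137 (mod 803)
8^16 ≡ 137^2 = 18769 ≡ 300 (mod 803)
8^32 ≡ 300^2 = 90000 ≡ 64 (mod 803)
8^64 ≡ 64^2 = 4096 ≡ 81 (mod 803)
8^128 ≡ 81^2 = 6561 ≡ 137 (mod 803)
8^256 ≡ 137^2 = 18769 ≡ 300 (mod 803)
8^512 ≡ 300^2 = 90000 ≡ 64 (mod 803)
802 = 512 + 256 + 32 + 2 in binary powers of 2.
So 8^802 ≡ 64 · 300 · 64 · 64 ≡ 592 (mod 803).
Since 592 ≠ 1, base 8 is a Fermat witness: 803 is composite.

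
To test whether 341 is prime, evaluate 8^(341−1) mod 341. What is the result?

1

8^1 ≡ 8 (mod 341)
8^2 ≡ 8^2 = 64 ≡ 64 (mod 341)
8^4 ≡ 64^2 = 4096 ≡ 4 (mod 341)
8^8 ≡ 4^2 = 16 ≡ 16 (mod 341)
8^16 ≡ 16^2 = 256 ≡ 256 (mod 341)
8^32 ≡ 256^2 = 65536 ≡ 64 (mod 341)
8^64 ≡ 64^2 = 4096 ≡ 4 (mod 341)
8^128 ≡ 4^2 = 16 ≡ 16 (mod 341)
8^256 ≡ 16^2 = 256 ≡ 256 (mod 341)
340 = 256 + 64 + 16 + 4 in binary powers of 2.
So 8^340 ≡ 256 · 4 · 256 · 4 ≡ 1 (mod 341).
Since the result is 1, base 8 gives no evidence that 341 is composite.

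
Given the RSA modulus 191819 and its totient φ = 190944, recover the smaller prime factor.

433

φ(n) = (p−1)(q−1) = n − (p+q) + 1, so p + q = 191819 − 190944 + 1 = 876.
p and q are the roots of t² − 876t + 191819 = 0.
Discriminant: 876² − 4·191819 = 767376 − 767276 = 100; √100 = 10.
q = (876 − 10)/2 = 433, p = (876 + 10)/2 = 443.
Check: 433 · 443 = 191819.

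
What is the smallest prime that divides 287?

287 is odd.
Digit sum 17, not divisible by 3.
Ends in 7: not divisible by 5.
7: 287 = 7·41

7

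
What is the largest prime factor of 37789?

37789 = 23 · 1643
1643 = 31 · 53
53 is prime.
So 37789 = 23 · 31 · 53; the largest prime factor is 53.

53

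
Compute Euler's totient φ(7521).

Factor: 7521 = 3 · 23 · 109.
φ(7521) = (3−1) · (23−1) · (109−1) = 2 · 22 · 108 = 4752.

4752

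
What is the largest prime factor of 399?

399 = 3 · 133
133 = 7 · 19
19 is prime.
So 399 = 3 · 7 · 19; the largest prime factor is 19.

19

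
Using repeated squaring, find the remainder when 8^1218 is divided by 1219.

855

8^1 ≡ 8 (mod 1219)
8^2 ≡ 8^2 = 64 ≡ 64 (mod 1219)
8^4 ≡ 64^2 = 4096 ≡ 439 (mod 1219)
8^8 ≡ 439^2 = 192721 ≡ 119 (mod 1219)
8^16 ≡ 119^2 = 14161 ≡ 752 (mod 1219)
8^32 ≡ 752^2 = 565504 ≡ 1107 (mod 1219)
8^64 ≡ 1107^2 = 1225449 ≡ 354 (mod 1219)
8^128 ≡ 354^2 = 125316 ≡ 978 (mod 1219)
8^256 ≡ 978^2 = 956484 ≡ 788 (mod 1219)
8^512 ≡ 788^2 = 620944 ≡ 473 (mod 1219)
8^1024 ≡ 473^2 = 223729 ≡ 652 (mod 1219)
1218 = 1024 + 128 + 64 + 2 in binary powers of 2.
So 8^1218 ≡ 652 · 978 · 354 · 64 ≡ 855 (mod 1219).
Since 855 ≠ 1, base 8 is a Fermat witness: 1219 is composite.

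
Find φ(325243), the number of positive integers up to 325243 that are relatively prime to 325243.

Factor: 325243 = 23 · 79 · 179.
φ(325243) = (23−1) · (79−1) · (179−1) = 22 · 78 · 178 = 305448.

305448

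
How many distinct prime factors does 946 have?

946 = 2 · 473
473 = 11 · 43
946 = 2 · 11 · 43, which has 3 distinct prime factors.

3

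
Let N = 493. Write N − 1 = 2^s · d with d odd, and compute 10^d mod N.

292

493 − 1 = 492 = 2^2 · 123, so d = 123.
10^1 ≡ 10 (mod 493)
10^2 ≡ 10^2 = 100 ≡ 100 (mod 493)
10^4 ≡ 100^2 = 10000 ≡ 140 (mod 493)
10^8 ≡ 140^2 = 19600 ≡ 373 (mod 493)
10^16 ≡ 373^2 = 139129 ≡ 103 (mod 493)
10^32 ≡ 103^2 = 10609 ≡ 256 (mod 493)
10^64 ≡ 256^2 = 65536 ≡ 460 (mod 493)
123 = 64 + 32 + 16 + 8 + 2 + 1 in binary powers of 2.
So 10^123 ≡ 460 · 256 · 103 · 373 · 100 · 10 ≡ 292 (mod 493).
Squaring chain: 292 → 468; never reaches −1, so base 10 is a Miller–Rabin witness that 493 is composite.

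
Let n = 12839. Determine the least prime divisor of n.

12839 is odd.
Digit sum 23, not divisible by 3.
Ends in 9: not divisible by 5.
7: 12839 = 7·1834 + 1
11: 12839 = 11·1167 + 2
13: 12839 = 13·987 + 8
17: 12839 = 17·755 + 4
19: 12839 = 19·675 + 14
23: 12839 = 23·558 + 5
29: 12839 = 29·442 + 21
31: 12839 = 31·414 + 5
37: 12839 = 37·347

37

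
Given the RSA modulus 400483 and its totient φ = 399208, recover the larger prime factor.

719

φ(n) = (p−1)(q−1) = n − (p+q) + 1, so p + q = 400483 − 399208 + 1 = 1276.
p and q are the roots of t² − 1276t + 400483 = 0.
Discriminant: 1276² − 4·400483 = 1628176 − 1601932 = 26244; √26244 = 162.
q = (1276 − 162)/2 = 557, p = (1276 + 162)/2 = 719.
Check: 557 · 719 = 400483.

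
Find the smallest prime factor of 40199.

61

40199 is odd.
Digit sum 23, not divisible by 3.
Ends in 9: not divisible by 5.
7: 40199 = 7·5742 + 5
11: 40199 = 11·3654 + 5
13: 40199 = 13·3092 + 3
17: 40199 = 17·2364 + 11
19: 40199 = 19·2115 + 14
23: 40199 = 23·1747 + 18
29: 40199 = 29·1386 + 5
31: 40199 = 31·1296 + 23
37: 40199 = 37·1086 + 17
41: 40199 = 41·980 + 19
43: 40199 = 43·934 + 37
47: 40199 = 47·855 + 14
53: 40199 = 53·758 + 25
59: 40199 = 59·681 + 20
61: 40199 = 61·659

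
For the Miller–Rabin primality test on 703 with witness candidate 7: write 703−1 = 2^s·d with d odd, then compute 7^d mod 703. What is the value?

703 − 1 = 702 = 2^1 · 351, so d = 351.
7^1 ≡ 7 (mod 703)
7^2 ≡ 7^2 = 49 ≡ 49 (mod 703)
7^4 ≡ 49^2 = 2401 ≡ 292 (mod 703)
7^8 ≡ 292^2 = 85264 ≡ 201 (mod 703)
7^16 ≡ 201^2 = 40401 ≡ 330 (mod 703)
7^32 ≡ 330^2 = 108900 ≡ 638 (mod 703)
7^64 ≡ 638^2 = 407044 ≡ 7 (mod 703)
7^128 ≡ 7^2 = 49 ≡ 49 (mod 703)
7^256 ≡ 49^2 = 2401 ≡ 292 (mod 703)
351 = 256 + 64 + 16 + 8 + 4 + 2 + 1 in binary powers of 2.
So 7^351 ≡ 292 · 7 · 330 · 201 · 292 · 49 · 7 ≡ 1 (mod 703).
Since 7^d ≡ 1 (mod 703), base 7 does not prove 703 composite.

1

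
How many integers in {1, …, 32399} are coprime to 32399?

Factor: 32399 = 179 · 181.
φ(32399) = (179−1) · (181−1) = 178 · 180 = 32040.

32040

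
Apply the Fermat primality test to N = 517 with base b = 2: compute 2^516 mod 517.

2^1 ≡ 2 (mod 517)
2^2 ≡ 2^2 = 4 ≡ 4 (mod 517)
2^4 ≡ 4^2 = 16 ≡ 16 (mod 517)
2^8 ≡ 16^2 = 256 ≡ 256 (mod 517)
2^16 ≡ 256^2 = 65536 ≡ 394 (mod 517)
2^32 ≡ 394^2 = 155236 ≡ 136 (mod 517)
2^64 ≡ 136^2 = 18496 ≡ 401 (mod 517)
2^128 ≡ 401^2 = 160801 ≡ 14 (mod 517)
2^256 ≡ 14^2 = 196 ≡ 196 (mod 517)
2^512 ≡ 196^2 = 38416 ≡ 158 (mod 517)
516 = 512 + 4 in binary powers of 2.
So 2^516 ≡ 158 · 16 ≡ 460 (mod 517).
Since 460 ≠ 1, base 2 is a Fermat witness: 517 is composite.

460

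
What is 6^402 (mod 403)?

6^1 ≡ 6 (mod 403)
6^2 ≡ 6^2 = 36 ≡ 36 (mod 403)
6^4 ≡ 36^2 = 1296 ≡ 87 (mod 403)
6^8 ≡ 87^2 = 7569 ≡ 315 (mod 403)
6^16 ≡ 315^2 = 99225 ≡ 87 (mod 403)
6^32 ≡ 87^2 = 7569 ≡ 315 (mod 403)
6^64 ≡ 315^2 = 99225 ≡ 87 (mod 403)
6^128 ≡ 87^2 = 7569 ≡ 315 (mod 403)
6^256 ≡ 315^2 = 99225 ≡ 87 (mod 403)
402 = 256 + 128 + 16 + 2 in binary powers of 2.
So 6^402 ≡ 87 · 315 · 87 · 36 ≡ 311 (mod 403).
Since 311 ≠ 1, base 6 is a Fermat witness: 403 is composite.

311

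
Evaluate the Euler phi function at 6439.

Factor: 6439 = 47 · 137.
φ(6439) = (47−1) · (137−1) = 46 · 136 = 6256.

6256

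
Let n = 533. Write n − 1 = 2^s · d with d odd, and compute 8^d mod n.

533 − 1 = 532 = 2^2 · 133, so d = 133.
8^1 ≡ 8 (mod 533)
8^2 ≡ 8^2 = 64 ≡ 64 (mod 533)
8^4 ≡ 64^2 = 4096 ≡ 365 (mod 533)
8^8 ≡ 365^2 = 133225 ≡ 508 (mod 533)
8^16 ≡ 508^2 = 258064 ≡ 92 (mod 533)
8^32 ≡ 92^2 = 8464 ≡ 469 (mod 533)
8^64 ≡ 469^2 = 219961 ≡ 365 (mod 533)
8^128 ≡ 365^2 = 133225 ≡ 508 (mod 533)
133 = 128 + 4 + 1 in binary powers of 2.
So 8^133 ≡ 508 · 365 · 8 ≡ 21 (mod 533).
Squaring chain: 21 → 441; never reaches −1, so base 8 is a Miller–Rabin witness that 533 is composite.

21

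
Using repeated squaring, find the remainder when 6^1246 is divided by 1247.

6^1 ≡ 6 (mod 1247)
6^2 ≡ 6^2 = 36 ≡ 36 (mod 1247)
6^4 ≡ 36^2 = 1296 ≡ 49 (mod 1247)
6^8 ≡ 49^2 = 2401 ≡ 1154 (mod 1247)
6^16 ≡ 1154^2 = 1331716 ≡ 1167 (mod 1247)
6^32 ≡ 1167^2 = 1361889 ≡ 165 (mod 1247)
6^64 ≡ 165^2 = 27225 ≡ 1038 (mod 1247)
6^128 ≡ 1038^2 = 1077444 ≡ 36 (mod 1247)
6^256 ≡ 36^2 = 1296 ≡ 49 (mod 1247)
6^512 ≡ 49^2 = 2401 ≡ 1154 (mod 1247)
6^1024 ≡ 1154^2 = 1331716 ≡ 1167 (mod 1247)
1246 = 1024 + 128 + 64 + 16 + 8 + 4 + 2 in binary powers of 2.
So 6^1246 ≡ 1167 · 36 · 1038 · 1167 · 1154 · 49 · 36 ≡ 436 (mod 1247).
Since 436 ≠ 1, base 6 is a Fermat witness: 1247 is composite.

436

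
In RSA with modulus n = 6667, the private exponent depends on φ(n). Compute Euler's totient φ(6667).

Factor: 6667 = 59 · 113.
φ(6667) = (59−1) · (113−1) = 58 · 112 = 6496.

6496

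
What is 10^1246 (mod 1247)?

10^1 ≡ 10 (mod 1247)
10^2 ≡ 10^2 = 100 ≡ 100 (mod 1247)
10^4 ≡ 100^2 = 10000 ≡ 24 (mod 1247)
10^8 ≡ 24^2 = 576 ≡ 576 (mod 1247)
10^16 ≡ 576^2 = 331776 ≡ 74 (mod 1247)
10^32 ≡ 74^2 = 5476 ≡ 488 (mod 1247)
10^64 ≡ 488^2 = 238144 ≡ 1214 (mod 1247)
10^128 ≡ 1214^2 = 1473796 ≡ 1089 (mod 1247)
10^256 ≡ 1089^2 = 1185921 ≡ 24 (mod 1247)
10^512 ≡ 24^2 = 576 ≡ 576 (mod 1247)
10^1024 ≡ 576^2 = 331776 ≡ 74 (mod 1247)
1246 = 1024 + 128 + 64 + 16 + 8 + 4 + 2 in binary powers of 2.
So 10^1246 ≡ 74 · 1089 · 1214 · 74 · 576 · 24 · 100 ≡ 608 (mod 1247).
Since 608 ≠ 1, base 10 is a Fermat witness: 1247 is composite.

608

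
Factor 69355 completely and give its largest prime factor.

97

69355 = 5 · 13871
13871 = 11 · 1261
1261 = 13 · 97
97 is prime.
So 69355 = 5 · 11 · 13 · 97; the largest prime factor is 97.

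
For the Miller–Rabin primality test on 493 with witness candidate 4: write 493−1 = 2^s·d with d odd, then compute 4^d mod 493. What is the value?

493 − 1 = 492 = 2^2 · 123, so d = 123.
4^1 ≡ 4 (mod 493)
4^2 ≡ 4^2 = 16 ≡ 16 (mod 493)
4^4 ≡ 16^2 = 256 ≡ 256 (mod 493)
4^8 ≡ 256^2 = 65536 ≡ 460 (mod 493)
4^16 ≡ 460^2 = 211600 ≡ 103 (mod 493)
4^32 ≡ 103^2 = 10609 ≡ 256 (mod 493)
4^64 ≡ 256^2 = 65536 ≡ 460 (mod 493)
123 = 64 + 32 + 16 + 8 + 2 + 1 in binary powers of 2.
So 4^123 ≡ 460 · 256 · 103 · 460 · 16 · 4 ≡ 353 (mod 493).
Squaring chain: 353 → 373; never reaches −1, so base 4 is a Miller–Rabin witness that 493 is composite.

353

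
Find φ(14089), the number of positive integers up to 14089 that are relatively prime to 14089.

13824

Factor: 14089 = 73 · 193.
φ(14089) = (73−1) · (193−1) = 72 · 192 = 13824.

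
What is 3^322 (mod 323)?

264

3^1 ≡ 3 (mod 323)
3^2 ≡ 3^2 = 9 ≡ 9 (mod 323)
3^4 ≡ 9^2 = 81 ≡ 81 (mod 323)
3^8 ≡ 81^2 = 6561 ≡ 101 (mod 323)
3^16 ≡ 101^2 = 10201 ≡ 188 (mod 323)
3^32 ≡ 188^2 = 35344 ≡ 137 (mod 323)
3^64 ≡ 137^2 = 18769 ≡ 35 (mod 323)
3^128 ≡ 35^2 = 1225 ≡ 256 (mod 323)
3^256 ≡ 256^2 = 65536 ≡ 290 (mod 323)
322 = 256 + 64 + 2 in binary powers of 2.
So 3^322 ≡ 290 · 35 · 9 ≡ 264 (mod 323).
Since 264 ≠ 1, base 3 is a Fermat witness: 323 is composite.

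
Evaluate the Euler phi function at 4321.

Factor: 4321 = 29 · 149.
φ(4321) = (29−1) · (149−1) = 28 · 148 = 4144.

4144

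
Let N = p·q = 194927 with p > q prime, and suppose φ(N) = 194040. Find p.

φ(n) = (p−1)(q−1) = n − (p+q) + 1, so p + q = 194927 − 194040 + 1 = 888.
p and q are the roots of t² − 888t + 194927 = 0.
Discriminant: 888² − 4·194927 = 788544 − 779708 = 8836; √8836 = 94.
q = (888 − 94)/2 = 397, p = (888 + 94)/2 = 491.
Check: 397 · 491 = 194927.

491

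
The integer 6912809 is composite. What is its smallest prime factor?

43

6912809 is odd.
Digit sum 35, not divisible by 3.
Ends in 9: not divisible by 5.
7: 6912809 = 7·987544 + 1
11: 6912809 = 11·628437 + 2
13: 6912809 = 13·531754 + 7
17: 6912809 = 17·406635 + 14
19: 6912809 = 19·363832 + 1
23: 6912809 = 23·300556 + 21
29: 6912809 = 29·238372 + 21
31: 6912809 = 31·222993 + 26
37: 6912809 = 37·186832 + 25
41: 6912809 = 41·168605 + 4
43: 6912809 = 43·160763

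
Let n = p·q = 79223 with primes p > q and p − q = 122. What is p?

Since p = q + 122, we have 79223 = q(q + 122), so q² + 122q − 79223 = 0.
Discriminant: 122² + 4·79223 = 14884 + 316892 = 331776; √331776 = 576.
q = (−122 + 576)/2 = 227, and p = q + 122 = 349.
Check: 227 · 349 = 79223.

349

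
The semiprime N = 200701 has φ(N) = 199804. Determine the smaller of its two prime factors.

419

φ(n) = (p−1)(q−1) = n − (p+q) + 1, so p + q = 200701 − 199804 + 1 = 898.
p and q are the roots of t² − 898t + 200701 = 0.
Discriminant: 898² − 4·200701 = 806404 − 802804 = 3600; √3600 = 60.
q = (898 − 60)/2 = 419, p = (898 + 60)/2 = 479.
Check: 419 · 479 = 200701.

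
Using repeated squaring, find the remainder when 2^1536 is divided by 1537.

2^1 ≡ 2 (mod 1537)
2^2 ≡ 2^2 = 4 ≡ 4 (mod 1537)
2^4 ≡ 4^2 = 16 ≡ 16 (mod 1537)
2^8 ≡ 16^2 = 256 ≡ 256 (mod 1537)
2^16 ≡ 256^2 = 65536 ≡ 982 (mod 1537)
2^32 ≡ 982^2 = 964324 ≡ 625 (mod 1537)
2^64 ≡ 625^2 = 390625 ≡ 227 (mod 1537)
2^128 ≡ 227^2 = 51529 ≡ 808 (mod 1537)
2^256 ≡ 808^2 = 652864 ≡ 1176 (mod 1537)
2^512 ≡ 1176^2 = 1382976 ≡ 1213 (mod 1537)
2^1024 ≡ 1213^2 = 1471369 ≡ 460 (mod 1537)
1536 = 1024 + 512 in binary powers of 2.
So 2^1536 ≡ 460 · 1213 ≡ 49 (mod 1537).
Since 49 ≠ 1, base 2 is a Fermat witness: 1537 is composite.

49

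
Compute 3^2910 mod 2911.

3^1 ≡ 3 (mod 2911)
3^2 ≡ 3^2 = 9 ≡ 9 (mod 2911)
3^4 ≡ 9^2 = 81 ≡ 81 (mod 2911)
3^8 ≡ 81^2 = 6561 ≡ 739 (mod 2911)
3^16 ≡ 739^2 = 546121 ≡ 1764 (mod 2911)
3^32 ≡ 1764^2 = 3111696 ≡ 2748 (mod 2911)
3^64 ≡ 2748^2 = 7551504 ≡ 370 (mod 2911)
3^128 ≡ 370^2 = 136900 ≡ 83 (mod 2911)
3^256 ≡ 83^2 = 6889 ≡ 1067 (mod 2911)
3^512 ≡ 1067^2 = 1138489 ≡ 288 (mod 2911)
3^1024 ≡ 288^2 = 82944 ≡ 1436 (mod 2911)
3^2048 ≡ 1436^2 = 2062096 ≡ 1108 (mod 2911)
2910 = 2048 + 512 + 256 + 64 + 16 + 8 + 4 + 2 in binary powers of 2.
So 3^2910 ≡ 1108 · 288 · 1067 · 370 · 1764 · 739 · 81 · 9 ≡ 811 (mod 2911).
Since 811 ≠ 1, base 3 is a Fermat witness: 2911 is composite.

811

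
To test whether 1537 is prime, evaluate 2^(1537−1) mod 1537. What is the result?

49

2^1 ≡ 2 (mod 1537)
2^2 ≡ 2^2 = 4 ≡ 4 (mod 1537)
2^4 ≡ 4^2 = 16 ≡ 16 (mod 1537)
2^8 ≡ 16^2 = 256 ≡ 256 (mod 1537)
2^16 ≡ 256^2 = 65536 ≡ 982 (mod 1537)
2^32 ≡ 982^2 = 964324 ≡ 625 (mod 1537)
2^64 ≡ 625^2 = 390625 ≡ 227 (mod 1537)
2^128 ≡ 227^2 = 51529 ≡ 808 (mod 1537)
2^256 ≡ 808^2 = 652864 ≡ 1176 (mod 1537)
2^512 ≡ 1176^2 = 1382976 ≡ 1213 (mod 1537)
2^1024 ≡ 1213^2 = 1471369 ≡ 460 (mod 1537)
1536 = 1024 + 512 in binary powers of 2.
So 2^1536 ≡ 460 · 1213 ≡ 49 (mod 1537).
Since 49 ≠ 1, base 2 is a Fermat witness: 1537 is composite.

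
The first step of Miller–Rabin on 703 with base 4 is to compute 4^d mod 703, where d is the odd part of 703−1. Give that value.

703 − 1 = 702 = 2^1 · 351, so d = 351.
4^1 ≡ 4 (mod 703)
4^2 ≡ 4^2 = 16 ≡ 16 (mod 703)
4^4 ≡ 16^2 = 256 ≡ 256 (mod 703)
4^8 ≡ 256^2 = 65536 ≡ 157 (mod 703)
4^16 ≡ 157^2 = 24649 ≡ 44 (mod 703)
4^32 ≡ 44^2 = 1936 ≡ 530 (mod 703)
4^64 ≡ 530^2 = 280900 ≡ 403 (mod 703)
4^128 ≡ 403^2 = 162409 ≡ 16 (mod 703)
4^256 ≡ 16^2 = 256 ≡ 256 (mod 703)
351 = 256 + 64 + 16 + 8 + 4 + 2 + 1 in binary powers of 2.
So 4^351 ≡ 256 · 403 · 44 · 157 · 256 · 16 · 4 ≡ 628 (mod 703).
Squaring chain: 628; never reaches −1, so base 4 is a Miller–Rabin witness that 703 is composite.

628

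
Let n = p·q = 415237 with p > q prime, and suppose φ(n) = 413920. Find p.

φ(n) = (p−1)(q−1) = n − (p+q) + 1, so p + q = 415237 − 413920 + 1 = 1318.
p and q are the roots of t² − 1318t + 415237 = 0.
Discriminant: 1318² − 4·415237 = 1737124 − 1660948 = 76176; √76176 = 276.
q = (1318 − 276)/2 = 521, p = (1318 + 276)/2 = 797.
Check: 521 · 797 = 415237.

797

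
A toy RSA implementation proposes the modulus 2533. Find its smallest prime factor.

2533 is odd.
Digit sum 13, not divisible by 3.
Ends in 3: not divisible by 5.
7: 2533 = 7·361 + 6
11: 2533 = 11·230 + 3
13: 2533 = 13·194 + 11
17: 2533 = 17·149

17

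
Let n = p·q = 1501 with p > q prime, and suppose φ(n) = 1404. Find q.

φ(n) = (p−1)(q−1) = n − (p+q) + 1, so p + q = 1501 − 1404 + 1 = 98.
p and q are the roots of t² − 98t + 1501 = 0.
Discriminant: 98² − 4·1501 = 9604 − 6004 = 3600; √3600 = 60.
q = (98 − 60)/2 = 19, p = (98 + 60)/2 = 79.
Check: 19 · 79 = 1501.

19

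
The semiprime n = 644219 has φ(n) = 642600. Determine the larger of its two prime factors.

919

φ(n) = (p−1)(q−1) = n − (p+q) + 1, so p + q = 644219 − 642600 + 1 = 1620.
p and q are the roots of t² − 1620t + 644219 = 0.
Discriminant: 1620² − 4·644219 = 2624400 − 2576876 = 47524; √47524 = 218.
q = (1620 − 218)/2 = 701, p = (1620 + 218)/2 = 919.
Check: 701 · 919 = 644219.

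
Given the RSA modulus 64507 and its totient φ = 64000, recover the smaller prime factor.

251

φ(n) = (p−1)(q−1) = n − (p+q) + 1, so p + q = 64507 − 64000 + 1 = 508.
p and q are the roots of t² − 508t + 64507 = 0.
Discriminant: 508² − 4·64507 = 258064 − 258028 = 36; √36 = 6.
q = (508 − 6)/2 = 251, p = (508 + 6)/2 = 257.
Check: 251 · 257 = 64507.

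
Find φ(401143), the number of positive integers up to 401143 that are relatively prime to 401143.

377784

Factor: 401143 = 23 · 107 · 163.
φ(401143) = (23−1) · (107−1) · (163−1) = 22 · 106 · 162 = 377784.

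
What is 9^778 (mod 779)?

9^1 ≡ 9 (mod 779)
9^2 ≡ 9^2 = 81 ≡ 81 (mod 779)
9^4 ≡ 81^2 = 6561 ≡ 329 (mod 779)
9^8 ≡ 329^2 = 108241 ≡ 739 (mod 779)
9^16 ≡ 739^2 = 546121 ≡ 42 (mod 779)
9^32 ≡ 42^2 = 1764 ≡ 206 (mod 779)
9^64 ≡ 206^2 = 42436 ≡ 370 (mod 779)
9^128 ≡ 370^2 = 136900 ≡ 575 (mod 779)
9^256 ≡ 575^2 = 330625 ≡ 329 (mod 779)
9^512 ≡ 329^2 = 108241 ≡ 739 (mod 779)
778 = 512 + 256 + 8 + 2 in binary powers of 2.
So 9^778 ≡ 739 · 329 · 739 · 81 ≡ 614 (mod 779).
Since 614 ≠ 1, base 9 is a Fermat witness: 779 is composite.

614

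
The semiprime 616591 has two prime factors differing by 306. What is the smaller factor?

Since p = q + 306, we have 616591 = q(q + 306), so q² + 306q − 616591 = 0.
Discriminant: 306² + 4·616591 = 93636 + 2466364 = 2560000; √2560000 = 1600.
q = (−306 + 1600)/2 = 647, and p = q + 306 = 953.
Check: 647 · 953 = 616591.

647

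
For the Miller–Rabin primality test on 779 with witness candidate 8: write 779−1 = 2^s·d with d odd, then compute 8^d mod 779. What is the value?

779 − 1 = 778 = 2^1 · 389, so d = 389.
8^1 ≡ 8 (mod 779)
8^2 ≡ 8^2 = 64 ≡ 64 (mod 779)
8^4 ≡ 64^2 = 4096 ≡ 201 (mod 779)
8^8 ≡ 201^2 = 40401 ≡ 672 (mod 779)
8^16 ≡ 672^2 = 451584 ≡ 543 (mod 779)
8^32 ≡ 543^2 = 294849 ≡ 387 (mod 779)
8^64 ≡ 387^2 = 149769 ≡ 201 (mod 779)
8^128 ≡ 201^2 = 40401 ≡ 672 (mod 779)
8^256 ≡ 672^2 = 451584 ≡ 543 (mod 779)
389 = 256 + 128 + 4 + 1 in binary powers of 2.
So 8^389 ≡ 543 · 672 · 201 · 8 ≡ 620 (mod 779).
Squaring chain: 620; never reaches −1, so base 8 is a Miller–Rabin witness that 779 is composite.

620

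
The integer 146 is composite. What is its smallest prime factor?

146 is even: 2 divides it.

2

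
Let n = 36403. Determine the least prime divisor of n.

36403 is odd.
Digit sum 16, not divisible by 3.
Ends in 3: not divisible by 5.
7: 36403 = 7·5200 + 3
11: 36403 = 11·3309 + 4
13: 36403 = 13·2800 + 3
17: 36403 = 17·2141 + 6
19: 36403 = 19·1915 + 18
23: 36403 = 23·1582 + 17
29: 36403 = 29·1255 + 8
31: 36403 = 31·1174 + 9
37: 36403 = 37·983 + 32
41: 36403 = 41·887 + 36
43: 36403 = 43·846 + 25
47: 36403 = 47·774 + 25
53: 36403 = 53·686 + 45
59: 36403 = 59·617

59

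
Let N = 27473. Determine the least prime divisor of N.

27473 is odd.
Digit sum 23, not divisible by 3.
Ends in 3: not divisible by 5.
7: 27473 = 7·3924 + 5
11: 27473 = 11·2497 + 6
13: 27473 = 13·2113 + 4
17: 27473 = 17·1616 + 1
19: 27473 = 19·1445 + 18
23: 27473 = 23·1194 + 11
29: 27473 = 29·947 + 10
31: 27473 = 31·886 + 7
37: 27473 = 37·742 + 19
41: 27473 = 41·670 + 3
43: 27473 = 43·638 + 39
47: 27473 = 47·584 + 25
53: 27473 = 53·518 + 19
59: 27473 = 59·465 + 38
61: 27473 = 61·450 + 23
67: 27473 = 67·410 + 3
71: 27473 = 71·386 + 67
73: 27473 = 73·376 + 25
79: 27473 = 79·347 + 60
83: 27473 = 83·331

83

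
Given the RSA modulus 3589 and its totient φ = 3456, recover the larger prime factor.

φ(n) = (p−1)(q−1) = n − (p+q) + 1, so p + q = 3589 − 3456 + 1 = 134.
p and q are the roots of t² − 134t + 3589 = 0.
Discriminant: 134² − 4·3589 = 17956 − 14356 = 3600; √3600 = 60.
q = (134 − 60)/2 = 37, p = (134 + 60)/2 = 97.
Check: 37 · 97 = 3589.

97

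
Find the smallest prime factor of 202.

2

202 is even: 2 divides it.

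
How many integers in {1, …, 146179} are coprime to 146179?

Factor: 146179 = 11 · 97 · 137.
φ(146179) = (11−1) · (97−1) · (137−1) = 10 · 96 · 136 = 130560.

130560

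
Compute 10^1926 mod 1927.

10^1 ≡ 10 (mod 1927)
10^2 ≡ 10^2 = 100 ≡ 100 (mod 1927)
10^4 ≡ 100^2 = 10000 ≡ 365 (mod 1927)
10^8 ≡ 365^2 = 133225 ≡ 262 (mod 1927)
10^16 ≡ 262^2 = 68644 ≡ 1199 (mod 1927)
10^32 ≡ 1199^2 = 1437601 ≡ 59 (mod 1927)
10^64 ≡ 59^2 = 3481 ≡ 1554 (mod 1927)
10^128 ≡ 1554^2 = 2414916 ≡ 385 (mod 1927)
10^256 ≡ 385^2 = 148225 ≡ 1773 (mod 1927)
10^512 ≡ 1773^2 = 3143529 ≡ 592 (mod 1927)
10^1024 ≡ 592^2 = 350464 ≡ 1677 (mod 1927)
1926 = 1024 + 512 + 256 + 128 + 4 + 2 in binary powers of 2.
So 10^1926 ≡ 1677 · 592 · 1773 · 385 · 365 · 100 ≡ 1076 (mod 1927).
Since 1076 ≠ 1, base 10 is a Fermat witness: 1927 is composite.

1076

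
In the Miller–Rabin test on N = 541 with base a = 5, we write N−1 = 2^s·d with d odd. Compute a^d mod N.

1

541 − 1 = 540 = 2^2 · 135, so d = 135.
5^1 ≡ 5 (mod 541)
5^2 ≡ 5^2 = 25 ≡ 25 (mod 541)
5^4 ≡ 25^2 = 625 ≡ 84 (mod 541)
5^8 ≡ 84^2 = 7056 ≡ 23 (mod 541)
5^16 ≡ 23^2 = 529 ≡ 529 (mod 541)
5^32 ≡ 529^2 = 279841 ≡ 144 (mod 541)
5^64 ≡ 144^2 = 20736 ≡ 178 (mod 541)
5^128 ≡ 178^2 = 31684 ≡ 306 (mod 541)
135 = 128 + 4 + 2 + 1 in binary powers of 2.
So 5^135 ≡ 306 · 84 · 25 · 5 ≡ 1 (mod 541).
Since 5^d ≡ 1 (mod 541), base 5 does not prove 541 composite.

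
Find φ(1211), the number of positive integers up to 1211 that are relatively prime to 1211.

1032

Factor: 1211 = 7 · 173.
φ(1211) = (7−1) · (173−1) = 6 · 172 = 1032.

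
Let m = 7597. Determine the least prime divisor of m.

71

7597 is odd.
Digit sum 28, not divisible by 3.
Ends in 7: not divisible by 5.
7: 7597 = 7·1085 + 2
11: 7597 = 11·690 + 7
13: 7597 = 13·584 + 5
17: 7597 = 17·446 + 15
19: 7597 = 19·399 + 16
23: 7597 = 23·330 + 7
29: 7597 = 29·261 + 28
31: 7597 = 31·245 + 2
37: 7597 = 37·205 + 12
41: 7597 = 41·185 + 12
43: 7597 = 43·176 + 29
47: 7597 = 47·161 + 30
53: 7597 = 53·143 + 18
59: 7597 = 59·128 + 45
61: 7597 = 61·124 + 33
67: 7597 = 67·113 + 26
71: 7597 = 71·107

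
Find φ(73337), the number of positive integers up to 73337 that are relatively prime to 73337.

64960

Factor: 73337 = 11 · 59 · 113.
φ(73337) = (11−1) · (59−1) · (113−1) = 10 · 58 · 112 = 64960.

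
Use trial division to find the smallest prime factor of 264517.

264517 is odd.
Digit sum 25, not divisible by 3.
Ends in 7: not divisible by 5.
7: 264517 = 7·37788 + 1
11: 264517 = 11·24047

11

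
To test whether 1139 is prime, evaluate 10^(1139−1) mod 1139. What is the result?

10^1 ≡ 10 (mod 1139)
10^2 ≡ 10^2 = 100 ≡ 100 (mod 1139)
10^4 ≡ 100^2 = 10000 ≡ 888 (mod 1139)
10^8 ≡ 888^2 = 788544 ≡ 356 (mod 1139)
10^16 ≡ 356^2 = 126736 ≡ 307 (mod 1139)
10^32 ≡ 307^2 = 94249 ≡ 851 (mod 1139)
10^64 ≡ 851^2 = 724201 ≡ 936 (mod 1139)
10^128 ≡ 936^2 = 876096 ≡ 205 (mod 1139)
10^256 ≡ 205^2 = 42025 ≡ 1021 (mod 1139)
10^512 ≡ 1021^2 = 1042441 ≡ 256 (mod 1139)
10^1024 ≡ 256^2 = 65536 ≡ 613 (mod 1139)
1138 = 1024 + 64 + 32 + 16 + 2 in binary powers of 2.
So 10^1138 ≡ 613 · 936 · 851 · 307 · 100 ≡ 508 (mod 1139).
Since 508 ≠ 1, base 10 is a Fermat witness: 1139 is composite.

508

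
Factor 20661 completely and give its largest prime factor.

97

20661 = 3 · 6887
6887 = 71 · 97
97 is prime.
So 20661 = 3 · 71 · 97; the largest prime factor is 97.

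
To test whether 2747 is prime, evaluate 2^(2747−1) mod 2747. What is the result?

2^1 ≡ 2 (mod 2747)
2^2 ≡ 2^2 = 4 ≡ 4 (mod 2747)
2^4 ≡ 4^2 = 16 ≡ 16 (mod 2747)
2^8 ≡ 16^2 = 256 ≡ 256 (mod 2747)
2^16 ≡ 256^2 = 65536 ≡ 2355 (mod 2747)
2^32 ≡ 2355^2 = 5546025 ≡ 2579 (mod 2747)
2^64 ≡ 2579^2 = 6651241 ≡ 754 (mod 2747)
2^128 ≡ 754^2 = 568516 ≡ 2634 (mod 2747)
2^256 ≡ 2634^2 = 6937956 ≡ 1781 (mod 2747)
2^512 ≡ 1781^2 = 3171961 ≡ 1923 (mod 2747)
2^1024 ≡ 1923^2 = 3697929 ≡ 467 (mod 2747)
2^2048 ≡ 467^2 = 218089 ≡ 1076 (mod 2747)
2746 = 2048 + 512 + 128 + 32 + 16 + 8 + 2 in binary powers of 2.
So 2^2746 ≡ 1076 · 1923 · 2634 · 2579 · 2355 · 256 · 4 ≡ 1212 (mod 2747).
Since 1212 ≠ 1, base 2 is a Fermat witness: 2747 is composite.

1212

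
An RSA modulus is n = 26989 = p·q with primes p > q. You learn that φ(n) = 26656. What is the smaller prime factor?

φ(n) = (p−1)(q−1) = n − (p+q) + 1, so p + q = 26989 − 26656 + 1 = 334.
p and q are the roots of t² − 334t + 26989 = 0.
Discriminant: 334² − 4·26989 = 111556 − 107956 = 3600; √3600 = 60.
q = (334 − 60)/2 = 137, p = (334 + 60)/2 = 197.
Check: 137 · 197 = 26989.

137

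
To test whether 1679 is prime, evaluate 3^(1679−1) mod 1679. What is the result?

3^1 ≡ 3 (mod 1679)
3^2 ≡ 3^2 = 9 ≡ 9 (mod 1679)
3^4 ≡ 9^2 = 81 ≡ 81 (mod 1679)
3^8 ≡ 81^2 = 6561 ≡ 1524 (mod 1679)
3^16 ≡ 1524^2 = 2322576 ≡ 519 (mod 1679)
3^32 ≡ 519^2 = 269361 ≡ 721 (mod 1679)
3^64 ≡ 721^2 = 519841 ≡ 1030 (mod 1679)
3^128 ≡ 1030^2 = 1060900 ≡ 1451 (mod 1679)
3^256 ≡ 1451^2 = 2105401 ≡ 1614 (mod 1679)
3^512 ≡ 1614^2 = 2604996 ≡ 867 (mod 1679)
3^1024 ≡ 867^2 = 751689 ≡ 1176 (mod 1679)
1678 = 1024 + 512 + 128 + 8 + 4 + 2 in binary powers of 2.
So 3^1678 ≡ 1176 · 867 · 1451 · 1524 · 81 · 9 ≡ 430 (mod 1679).
Since 430 ≠ 1, base 3 is a Fermat witness: 1679 is composite.

430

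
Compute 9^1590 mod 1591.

9^1 ≡ 9 (mod 1591)
9^2 ≡ 9^2 = 81 ≡ 81 (mod 1591)
9^4 ≡ 81^2 = 6561 ≡ 197 (mod 1591)
9^8 ≡ 197^2 = 38809 ≡ 625 (mod 1591)
9^16 ≡ 625^2 = 390625 ≡ 830 (mod 1591)
9^32 ≡ 830^2 = 688900 ≡ 1588 (mod 1591)
9^64 ≡ 1588^2 = 2521744 ≡ 9 (mod 1591)
9^128 ≡ 9^2 = 81 ≡ 81 (mod 1591)
9^256 ≡ 81^2 = 6561 ≡ 197 (mod 1591)
9^512 ≡ 197^2 = 38809 ≡ 625 (mod 1591)
9^1024 ≡ 625^2 = 390625 ≡ 830 (mod 1591)
1590 = 1024 + 512 + 32 + 16 + 4 + 2 in binary powers of 2.
So 9^1590 ≡ 830 · 625 · 1588 · 830 · 197 · 81 ≡ 269 (mod 1591).
Since 269 ≠ 1, base 9 is a Fermat witness: 1591 is composite.

269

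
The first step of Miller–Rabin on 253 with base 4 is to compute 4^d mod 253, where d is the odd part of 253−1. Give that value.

9

253 − 1 = 252 = 2^2 · 63, so d = 63.
4^1 ≡ 4 (mod 253)
4^2 ≡ 4^2 = 16 ≡ 16 (mod 253)
4^4 ≡ 16^2 = 256 ≡ 3 (mod 253)
4^8 ≡ 3^2 = 9 ≡ 9 (mod 253)
4^16 ≡ 9^2 = 81 ≡ 81 (mod 253)
4^32 ≡ 81^2 = 6561 ≡ 236 (mod 253)
63 = 32 + 16 + 8 + 4 + 2 + 1 in binary powers of 2.
So 4^63 ≡ 236 · 81 · 9 · 3 · 16 · 4 ≡ 9 (mod 253).
Squaring chain: 9 → 81; never reaches −1, so base 4 is a Miller–Rabin witness that 253 is composite.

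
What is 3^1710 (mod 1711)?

3^1 ≡ 3 (mod 1711)
3^2 ≡ 3^2 = 9 ≡ 9 (mod 1711)
3^4 ≡ 9^2 = 81 ≡ 81 (mod 1711)
3^8 ≡ 81^2 = 6561 ≡ 1428 (mod 1711)
3^16 ≡ 1428^2 = 2039184 ≡ 1383 (mod 1711)
3^32 ≡ 1383^2 = 1912689 ≡ 1502 (mod 1711)
3^64 ≡ 1502^2 = 2256004 ≡ 906 (mod 1711)
3^128 ≡ 906^2 = 820836 ≡ 1267 (mod 1711)
3^256 ≡ 1267^2 = 1605289 ≡ 371 (mod 1711)
3^512 ≡ 371^2 = 137641 ≡ 761 (mod 1711)
3^1024 ≡ 761^2 = 579121 ≡ 803 (mod 1711)
1710 = 1024 + 512 + 128 + 32 + 8 + 4 + 2 in binary powers of 2.
So 3^1710 ≡ 803 · 761 · 1267 · 1502 · 1428 · 81 · 9 ≡ 1082 (mod 1711).
Since 1082 ≠ 1, base 3 is a Fermat witness: 1711 is composite.

1082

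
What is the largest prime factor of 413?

413 = 7 · 59
59 is prime.
So 413 = 7 · 59; the largest prime factor is 59.

59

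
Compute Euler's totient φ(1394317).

Factor: 1394317 = 83 · 107 · 157.
φ(1394317) = (83−1) · (107−1) · (157−1) = 82 · 106 · 156 = 1355952.

1355952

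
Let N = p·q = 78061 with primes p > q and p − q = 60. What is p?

Since p = q + 60, we have 78061 = q(q + 60), so q² + 60q − 78061 = 0.
Discriminant: 60² + 4·78061 = 3600 + 312244 = 315844; √315844 = 562.
q = (−60 + 562)/2 = 251, and p = q + 60 = 311.
Check: 251 · 311 = 78061.

311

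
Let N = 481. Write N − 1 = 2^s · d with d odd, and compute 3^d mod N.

196

481 − 1 = 480 = 2^5 · 15, so d = 15.
3^1 ≡ 3 (mod 481)
3^2 ≡ 3^2 = 9 ≡ 9 (mod 481)
3^4 ≡ 9^2 = 81 ≡ 81 (mod 481)
3^8 ≡ 81^2 = 6561 ≡ 308 (mod 481)
15 = 8 + 4 + 2 + 1 in binary powers of 2.
So 3^15 ≡ 308 · 81 · 9 · 3 ≡ 196 (mod 481).
Squaring chain: 196 → 417 → 248 → 417 → 248; never reaches −1, so base 3 is a Miller–Rabin witness that 481 is composite.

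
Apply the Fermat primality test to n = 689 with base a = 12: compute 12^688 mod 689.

12^1 ≡ 12 (mod 689)
12^2 ≡ 12^2 = 144 ≡ 144 (mod 689)
12^4 ≡ 144^2 = 20736 ≡ 66 (mod 689)
12^8 ≡ 66^2 = 4356 ≡ 222 (mod 689)
12^16 ≡ 222^2 = 49284 ≡ 365 (mod 689)
12^32 ≡ 365^2 = 133225 ≡ 248 (mod 689)
12^64 ≡ 248^2 = 61504 ≡ 183 (mod 689)
12^128 ≡ 183^2 = 33489 ≡ 417 (mod 689)
12^256 ≡ 417^2 = 173889 ≡ 261 (mod 689)
12^512 ≡ 261^2 = 68121 ≡ 599 (mod 689)
688 = 512 + 128 + 32 + 16 in binary powers of 2.
So 12^688 ≡ 599 · 417 · 248 · 365 ≡ 183 (mod 689).
Since 183 ≠ 1, base 12 is a Fermat witness: 689 is composite.

183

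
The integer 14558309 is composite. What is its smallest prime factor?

59

14558309 is odd.
Digit sum 35, not divisible by 3.
Ends in 9: not divisible by 5.
7: 14558309 = 7·2079758 + 3
11: 14558309 = 11·1323482 + 7
13: 14558309 = 13·1119869 + 12
17: 14558309 = 17·856371 + 2
19: 14558309 = 19·766226 + 15
23: 14558309 = 23·632969 + 22
29: 14558309 = 29·502010 + 19
31: 14558309 = 31·469622 + 27
37: 14558309 = 37·393467 + 30
41: 14558309 = 41·355080 + 29
43: 14558309 = 43·338565 + 14
47: 14558309 = 47·309751 + 12
53: 14558309 = 53·274685 + 4
59: 14558309 = 59·246751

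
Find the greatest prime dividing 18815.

71

18815 = 5 · 3763
3763 = 53 · 71
71 is prime.
So 18815 = 5 · 53 · 71; the largest prime factor is 71.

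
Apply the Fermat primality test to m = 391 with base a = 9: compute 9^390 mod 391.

123

9^1 ≡ 9 (mod 391)
9^2 ≡ 9^2 = 81 ≡ 81 (mod 391)
9^4 ≡ 81^2 = 6561 ≡ 305 (mod 391)
9^8 ≡ 305^2 = 93025 ≡ 358 (mod 391)
9^16 ≡ 358^2 = 128164 ≡ 307 (mod 391)
9^32 ≡ 307^2 = 94249 ≡ 18 (mod 391)
9^64 ≡ 18^2 = 324 ≡ 324 (mod 391)
9^128 ≡ 324^2 = 104976 ≡ 188 (mod 391)
9^256 ≡ 188^2 = 35344 ≡ 154 (mod 391)
390 = 256 + 128 + 4 + 2 in binary powers of 2.
So 9^390 ≡ 154 · 188 · 305 · 81 ≡ 123 (mod 391).
Since 123 ≠ 1, base 9 is a Fermat witness: 391 is composite.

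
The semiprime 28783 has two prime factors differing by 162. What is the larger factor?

269

Since p = q + 162, we have 28783 = q(q + 162), so q² + 162q − 28783 = 0.
Discriminant: 162² + 4·28783 = 26244 + 115132 = 141376; √141376 = 376.
q = (−162 + 376)/2 = 107, and p = q + 162 = 269.
Check: 107 · 269 = 28783.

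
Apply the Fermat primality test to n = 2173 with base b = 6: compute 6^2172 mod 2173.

6^1 ≡ 6 (mod 2173)
6^2 ≡ 6^2 = 36 ≡ 36 (mod 2173)
6^4 ≡ 36^2 = 1296 ≡ 1296 (mod 2173)
6^8 ≡ 1296^2 = 1679616 ≡ 2060 (mod 2173)
6^16 ≡ 2060^2 = 4243600 ≡ 1904 (mod 2173)
6^32 ≡ 1904^2 = 3625216 ≡ 652 (mod 2173)
6^64 ≡ 652^2 = 425104 ≡ 1369 (mod 2173)
6^128 ≡ 1369^2 = 1874161 ≡ 1035 (mod 2173)
6^256 ≡ 1035^2 = 1071225 ≡ 2109 (mod 2173)
6^512 ≡ 2109^2 = 4447881 ≡ 1923 (mod 2173)
6^1024 ≡ 1923^2 = 3697929 ≡ 1656 (mod 2173)
6^2048 ≡ 1656^2 = 2742336 ≡ 10 (mod 2173)
2172 = 2048 + 64 + 32 + 16 + 8 + 4 in binary powers of 2.
So 6^2172 ≡ 10 · 1369 · 652 · 1904 · 2060 · 1296 ≡ 1849 (mod 2173).
Since 1849 ≠ 1, base 6 is a Fermat witness: 2173 is composite.

1849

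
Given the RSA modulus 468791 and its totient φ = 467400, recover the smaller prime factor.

571

φ(n) = (p−1)(q−1) = n − (p+q) + 1, so p + q = 468791 − 467400 + 1 = 1392.
p and q are the roots of t² − 1392t + 468791 = 0.
Discriminant: 1392² − 4·468791 = 1937664 − 1875164 = 62500; √62500 = 250.
q = (1392 − 250)/2 = 571, p = (1392 + 250)/2 = 821.
Check: 571 · 821 = 468791.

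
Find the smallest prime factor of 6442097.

53

6442097 is odd.
Digit sum 32, not divisible by 3.
Ends in 7: not divisible by 5.
7: 6442097 = 7·920299 + 4
11: 6442097 = 11·585645 + 2
13: 6442097 = 13·495545 + 12
17: 6442097 = 17·378946 + 15
19: 6442097 = 19·339057 + 14
23: 6442097 = 23·280091 + 4
29: 6442097 = 29·222141 + 8
31: 6442097 = 31·207809 + 18
37: 6442097 = 37·174110 + 27
41: 6442097 = 41·157124 + 13
43: 6442097 = 43·149816 + 9
47: 6442097 = 47·137065 + 42
53: 6442097 = 53·121549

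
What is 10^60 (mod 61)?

10^1 ≡ 10 (mod 61)
10^2 ≡ 10^2 = 100 ≡ 39 (mod 61)
10^4 ≡ 39^2 = 1521 ≡ 57 (mod 61)
10^8 ≡ 57^2 = 3249 ≡ 16 (mod 61)
10^16 ≡ 16^2 = 256 ≡ 12 (mod 61)
10^32 ≡ 12^2 = 144 ≡ 22 (mod 61)
60 = 32 + 16 + 8 + 4 in binary powers of 2.
So 10^60 ≡ 22 · 12 · 16 · 57 ≡ 1 (mod 61).
Since the result is 1, base 10 gives no evidence that 61 is composite.

1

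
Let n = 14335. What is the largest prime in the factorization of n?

61

14335 = 5 · 2867
2867 = 47 · 61
61 is prime.
So 14335 = 5 · 47 · 61; the largest prime factor is 61.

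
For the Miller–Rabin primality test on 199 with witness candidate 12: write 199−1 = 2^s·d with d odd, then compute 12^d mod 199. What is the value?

199 − 1 = 198 = 2^1 · 99, so d = 99.
12^1 ≡ 12 (mod 199)
12^2 ≡ 12^2 = 144 ≡ 144 (mod 199)
12^4 ≡ 144^2 = 20736 ≡ 40 (mod 199)
12^8 ≡ 40^2 = 1600 ≡ 8 (mod 199)
12^16 ≡ 8^2 = 64 ≡ 64 (mod 199)
12^32 ≡ 64^2 = 4096 ≡ 116 (mod 199)
12^64 ≡ 116^2 = 13456 ≡ 123 (mod 199)
99 = 64 + 32 + 2 + 1 in binary powers of 2.
So 12^99 ≡ 123 · 116 · 144 · 12 ≡ 198 (mod 199).
Since 12^d ≡ 198 (mod 199), base 12 does not prove 199 composite.

198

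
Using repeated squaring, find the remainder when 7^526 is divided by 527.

348

7^1 ≡ 7 (mod 527)
7^2 ≡ 7^2 = 49 ≡ 49 (mod 527)
7^4 ≡ 49^2 = 2401 ≡ 293 (mod 527)
7^8 ≡ 293^2 = 85849 ≡ 475 (mod 527)
7^16 ≡ 475^2 = 225625 ≡ 69 (mod 527)
7^32 ≡ 69^2 = 4761 ≡ 18 (mod 527)
7^64 ≡ 18^2 = 324 ≡ 324 (mod 527)
7^128 ≡ 324^2 = 104976 ≡ 103 (mod 527)
7^256 ≡ 103^2 = 10609 ≡ 69 (mod 527)
7^512 ≡ 69^2 = 4761 ≡ 18 (mod 527)
526 = 512 + 8 + 4 + 2 in binary powers of 2.
So 7^526 ≡ 18 · 475 · 293 · 49 ≡ 348 (mod 527).
Since 348 ≠ 1, base 7 is a Fermat witness: 527 is composite.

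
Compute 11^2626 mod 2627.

11^1 ≡ 11 (mod 2627)
11^2 ≡ 11^2 = 121 ≡ 121 (mod 2627)
11^4 ≡ 121^2 = 14641 ≡ 1506 (mod 2627)
11^8 ≡ 1506^2 = 2268036 ≡ 935 (mod 2627)
11^16 ≡ 935^2 = 874225 ≡ 2061 (mod 2627)
11^32 ≡ 2061^2 = 4247721 ≡ 2489 (mod 2627)
11^64 ≡ 2489^2 = 6195121 ≡ 655 (mod 2627)
11^128 ≡ 655^2 = 429025 ≡ 824 (mod 2627)
11^256 ≡ 824^2 = 678976 ≡ 1210 (mod 2627)
11^512 ≡ 1210^2 = 1464100 ≡ 861 (mod 2627)
11^1024 ≡ 861^2 = 741321 ≡ 507 (mod 2627)
11^2048 ≡ 507^2 = 257049 ≡ 2230 (mod 2627)
2626 = 2048 + 512 + 64 + 2 in binary powers of 2.
So 11^2626 ≡ 2230 · 861 · 655 · 121 ≡ 2616 (mod 2627).
Since 2616 ≠ 1, base 11 is a Fermat witness: 2627 is composite.

2616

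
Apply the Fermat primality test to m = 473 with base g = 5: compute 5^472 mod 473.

454

5^1 ≡ 5 (mod 473)
5^2 ≡ 5^2 = 25 ≡ 25 (mod 473)
5^4 ≡ 25^2 = 625 ≡ 152 (mod 473)
5^8 ≡ 152^2 = 23104 ≡ 400 (mod 473)
5^16 ≡ 400^2 = 160000 ≡ 126 (mod 473)
5^32 ≡ 126^2 = 15876 ≡ 267 (mod 473)
5^64 ≡ 267^2 = 71289 ≡ 339 (mod 473)
5^128 ≡ 339^2 = 114921 ≡ 455 (mod 473)
5^256 ≡ 455^2 = 207025 ≡ 324 (mod 473)
472 = 256 + 128 + 64 + 16 + 8 in binary powers of 2.
So 5^472 ≡ 324 · 455 · 339 · 126 · 400 ≡ 454 (mod 473).
Since 454 ≠ 1, base 5 is a Fermat witness: 473 is composite.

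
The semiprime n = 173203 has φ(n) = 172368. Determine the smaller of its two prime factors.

φ(n) = (p−1)(q−1) = n − (p+q) + 1, so p + q = 173203 − 172368 + 1 = 836.
p and q are the roots of t² − 836t + 173203 = 0.
Discriminant: 836² − 4·173203 = 698896 − 692812 = 6084; √6084 = 78.
q = (836 − 78)/2 = 379, p = (836 + 78)/2 = 457.
Check: 379 · 457 = 173203.

379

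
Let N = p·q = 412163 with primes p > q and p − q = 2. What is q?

Since p = q + 2, we have 412163 = q(q + 2), so q² + 2q − 412163 = 0.
Discriminant: 2² + 4·412163 = 4 + 1648652 = 1648656; √1648656 = 1284.
q = (−2 + 1284)/2 = 641, and p = q + 2 = 643.
Check: 641 · 643 = 412163.

641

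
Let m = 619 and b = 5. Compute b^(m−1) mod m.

1

5^1 ≡ 5 (mod 619)
5^2 ≡ 5^2 = 25 ≡ 25 (mod 619)
5^4 ≡ 25^2 = 625 ≡ 6 (mod 619)
5^8 ≡ 6^2 = 36 ≡ 36 (mod 619)
5^16 ≡ 36^2 = 1296 ≡ 58 (mod 619)
5^32 ≡ 58^2 = 3364 ≡ 269 (mod 619)
5^64 ≡ 269^2 = 72361 ≡ 557 (mod 619)
5^128 ≡ 557^2 = 310249 ≡ 130 (mod 619)
5^256 ≡ 130^2 = 16900 ≡ 187 (mod 619)
5^512 ≡ 187^2 = 34969 ≡ 305 (mod 619)
618 = 512 + 64 + 32 + 8 + 2 in binary powers of 2.
So 5^618 ≡ 305 · 557 · 269 · 36 · 25 ≡ 1 (mod 619).
Since the result is 1, base 5 gives no evidence that 619 is composite.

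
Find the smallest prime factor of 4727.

29

4727 is odd.
Digit sum 20, not divisible by 3.
Ends in 7: not divisible by 5.
7: 4727 = 7·675 + 2
11: 4727 = 11·429 + 8
13: 4727 = 13·363 + 8
17: 4727 = 17·278 + 1
19: 4727 = 19·248 + 15
23: 4727 = 23·205 + 12
29: 4727 = 29·163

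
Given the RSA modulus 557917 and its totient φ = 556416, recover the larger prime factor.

829

φ(n) = (p−1)(q−1) = n − (p+q) + 1, so p + q = 557917 − 556416 + 1 = 1502.
p and q are the roots of t² − 1502t + 557917 = 0.
Discriminant: 1502² − 4·557917 = 2256004 − 2231668 = 24336; √24336 = 156.
q = (1502 − 156)/2 = 673, p = (1502 + 156)/2 = 829.
Check: 673 · 829 = 557917.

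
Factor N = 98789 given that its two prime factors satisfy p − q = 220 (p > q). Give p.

443

Since p = q + 220, we have 98789 = q(q + 220), so q² + 220q − 98789 = 0.
Discriminant: 220² + 4·98789 = 48400 + 395156 = 443556; √443556 = 666.
q = (−220 + 666)/2 = 223, and p = q + 220 = 443.
Check: 223 · 443 = 98789.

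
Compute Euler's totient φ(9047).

8856

Factor: 9047 = 83 · 109.
φ(9047) = (83−1) · (109−1) = 82 · 108 = 8856.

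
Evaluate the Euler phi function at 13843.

Factor: 13843 = 109 · 127.
φ(13843) = (109−1) · (127−1) = 108 · 126 = 13608.

13608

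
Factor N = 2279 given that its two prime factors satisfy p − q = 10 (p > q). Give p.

Since p = q + 10, we have 2279 = q(q + 10), so q² + 10q − 2279 = 0.
Discriminant: 10² + 4·2279 = 100 + 9116 = 9216; √9216 = 96.
q = (−10 + 96)/2 = 43, and p = q + 10 = 53.
Check: 43 · 53 = 2279.

53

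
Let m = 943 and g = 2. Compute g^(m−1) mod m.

2^1 ≡ 2 (mod 943)
2^2 ≡ 2^2 = 4 ≡ 4 (mod 943)
2^4 ≡ 4^2 = 16 ≡ 16 (mod 943)
2^8 ≡ 16^2 = 256 ≡ 256 (mod 943)
2^16 ≡ 256^2 = 65536 ≡ 469 (mod 943)
2^32 ≡ 469^2 = 219961 ≡ 242 (mod 943)
2^64 ≡ 242^2 = 58564 ≡ 98 (mod 943)
2^128 ≡ 98^2 = 9604 ≡ 174 (mod 943)
2^256 ≡ 174^2 = 30276 ≡ 100 (mod 943)
2^512 ≡ 100^2 = 10000 ≡ 570 (mod 943)
942 = 512 + 256 + 128 + 32 + 8 + 4 + 2 in binary powers of 2.
So 2^942 ≡ 570 · 100 · 174 · 242 · 256 · 16 · 4 ≡ 496 (mod 943).
Since 496 ≠ 1, base 2 is a Fermat witness: 943 is composite.

496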